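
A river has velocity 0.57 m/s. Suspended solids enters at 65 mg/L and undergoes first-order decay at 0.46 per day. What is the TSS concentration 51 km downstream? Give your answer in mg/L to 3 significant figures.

Travel time t = 51 km / 0.57 m/s = 5.1e+04/0.57 = 8.947e+04 s = 1.036 d.
First-order decay: C = 65·exp(−0.46·1.036) = 65·0.621 = 40.37 mg/L.

40.4 mg/L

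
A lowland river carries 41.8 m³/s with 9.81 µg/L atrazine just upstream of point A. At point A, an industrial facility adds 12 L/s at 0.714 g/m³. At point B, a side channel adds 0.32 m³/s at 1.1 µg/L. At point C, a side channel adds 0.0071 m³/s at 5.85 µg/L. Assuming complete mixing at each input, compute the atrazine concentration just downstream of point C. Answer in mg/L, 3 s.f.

0.00994 mg/L

9.81 µg/L = 0.00981 mg/L.
12 L/s = 0.012 m³/s.
After input A: C = (41.8·0.00981 + 0.012·0.714) / 41.81 = 0.01001 mg/L.
1.1 µg/L = 0.0011 mg/L.
After input B: C = (41.81·0.01001 + 0.32·0.0011) / 42.13 = 0.009944 mg/L.
5.85 µg/L = 0.00585 mg/L.
After input C: C = (42.13·0.009944 + 0.0071·0.00585) / 42.14 = 0.009944 mg/L.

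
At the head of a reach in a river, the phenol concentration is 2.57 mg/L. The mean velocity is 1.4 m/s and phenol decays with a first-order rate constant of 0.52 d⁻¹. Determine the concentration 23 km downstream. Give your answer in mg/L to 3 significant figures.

2.33 mg/L

Travel time t = 23 km / 1.4 m/s = 2.3e+04/1.4 = 1.643e+04 s = 0.1901 d.
First-order decay: C = 2.57·exp(−0.52·0.1901) = 2.57·0.9059 = 2.328 mg/L.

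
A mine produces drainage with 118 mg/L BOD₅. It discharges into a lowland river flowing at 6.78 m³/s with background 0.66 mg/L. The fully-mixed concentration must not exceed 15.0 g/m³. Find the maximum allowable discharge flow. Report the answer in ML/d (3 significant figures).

Mass balance at complete mixing: C_std·(Q_w + Q_r) = Q_w·C_e + Q_r·C_b.
Rearranging, Q_w = Q_r·(C_std − C_b)/(C_e − C_std) = 6.78·(15 − 0.66) / (118 − 15) = 0.9439 m³/s.
= 81.56 ML/d.

81.6 ML/d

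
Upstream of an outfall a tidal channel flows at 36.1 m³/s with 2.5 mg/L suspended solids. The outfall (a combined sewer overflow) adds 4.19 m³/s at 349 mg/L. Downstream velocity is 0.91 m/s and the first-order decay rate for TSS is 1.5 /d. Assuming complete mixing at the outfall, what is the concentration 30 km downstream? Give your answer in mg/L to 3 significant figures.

After complete mixing, C₀ = (4.19·349 + 36.1·2.5) / 40.29 = 38.53 mg/L.
Travel time t = 3e+04 m / 0.91 m/s = 3.297e+04 s = 0.3816 d.
C = 38.53·exp(−1.5·0.3816) = 38.53·0.5642 = 21.74 mg/L.

21.7 mg/L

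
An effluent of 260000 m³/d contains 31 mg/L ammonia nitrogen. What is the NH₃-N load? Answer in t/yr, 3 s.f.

2940 t/yr

260000 m³/d = 3.009 m³/s.
Mass flux = Q·C = 3.009 m³/s × 31 g/m³ = 93.29 g/s.
= 93.29 g/s × 31.56 = 2944 t/yr.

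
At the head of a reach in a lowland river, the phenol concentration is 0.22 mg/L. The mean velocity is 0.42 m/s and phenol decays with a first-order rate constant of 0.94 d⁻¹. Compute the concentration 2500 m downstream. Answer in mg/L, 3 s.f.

0.206 mg/L

Travel time t = 2500 m / 0.42 m/s = 2500/0.42 = 5952 s = 0.06889 d.
First-order decay: C = 0.22·exp(−0.94·0.06889) = 0.22·0.9373 = 0.2062 mg/L.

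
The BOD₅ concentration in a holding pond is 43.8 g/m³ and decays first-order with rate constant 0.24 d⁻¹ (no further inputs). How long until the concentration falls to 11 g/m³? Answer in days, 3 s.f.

t = ln(C₀/C)/k = ln(43.8/11)/0.24 = 1.382/0.24 = 5.757 d.

5.76 d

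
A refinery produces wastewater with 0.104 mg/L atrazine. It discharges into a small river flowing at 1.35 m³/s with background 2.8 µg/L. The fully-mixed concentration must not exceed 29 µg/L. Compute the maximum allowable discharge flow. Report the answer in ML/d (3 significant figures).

40.7 ML/d

2.8 µg/L = 0.0028 mg/L.
29 µg/L = 0.029 mg/L.
Mass balance at complete mixing: C_std·(Q_w + Q_r) = Q_w·C_e + Q_r·C_b.
Rearranging, Q_w = Q_r·(C_std − C_b)/(C_e − C_std) = 1.35·(0.029 − 0.0028) / (0.104 − 0.029) = 0.4716 m³/s.
= 40.75 ML/d.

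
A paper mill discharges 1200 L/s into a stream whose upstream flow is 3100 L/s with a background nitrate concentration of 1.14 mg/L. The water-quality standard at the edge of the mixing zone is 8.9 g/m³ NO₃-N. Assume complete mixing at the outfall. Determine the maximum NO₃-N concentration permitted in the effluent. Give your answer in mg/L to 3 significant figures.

28.9 mg/L

1200 L/s = 1.2 m³/s.
3100 L/s = 3.1 m³/s.
Mass balance: 8.9·4.3 = 1.2·Cₑ + 3.1·1.14.
Cₑ = (38.27 − 3.534) / 1.2 = 28.95 mg/L.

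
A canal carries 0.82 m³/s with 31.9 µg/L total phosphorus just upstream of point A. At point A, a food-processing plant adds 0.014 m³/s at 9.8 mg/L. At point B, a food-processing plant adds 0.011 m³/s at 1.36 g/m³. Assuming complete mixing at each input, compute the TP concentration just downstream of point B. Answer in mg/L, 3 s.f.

0.211 mg/L

31.9 µg/L = 0.0319 mg/L.
After input A: C = (0.82·0.0319 + 0.014·9.8) / 0.834 = 0.1959 mg/L.
After input B: C = (0.834·0.1959 + 0.011·1.36) / 0.845 = 0.211 mg/L.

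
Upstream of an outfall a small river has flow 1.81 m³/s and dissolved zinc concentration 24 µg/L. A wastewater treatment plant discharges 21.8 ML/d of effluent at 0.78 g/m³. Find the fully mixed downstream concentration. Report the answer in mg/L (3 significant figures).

0.116 mg/L

21.8 ML/d = 0.2523 m³/s.
24 µg/L = 0.024 mg/L.
By mass balance at complete mixing, C = (0.2523·0.78 + 1.81·0.024) / (0.2523 + 1.81) = 0.2402/2.062 = 0.1165 mg/L.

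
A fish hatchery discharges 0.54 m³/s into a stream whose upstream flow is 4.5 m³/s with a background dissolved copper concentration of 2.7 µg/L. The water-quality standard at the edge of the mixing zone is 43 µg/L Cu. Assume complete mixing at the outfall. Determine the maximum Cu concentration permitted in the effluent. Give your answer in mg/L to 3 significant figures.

0.379 mg/L

2.7 µg/L = 0.0027 mg/L.
43 µg/L = 0.043 mg/L.
Mass balance: 0.043·5.04 = 0.54·Cₑ + 4.5·0.0027.
Cₑ = (0.2167 − 0.01215) / 0.54 = 0.3788 mg/L.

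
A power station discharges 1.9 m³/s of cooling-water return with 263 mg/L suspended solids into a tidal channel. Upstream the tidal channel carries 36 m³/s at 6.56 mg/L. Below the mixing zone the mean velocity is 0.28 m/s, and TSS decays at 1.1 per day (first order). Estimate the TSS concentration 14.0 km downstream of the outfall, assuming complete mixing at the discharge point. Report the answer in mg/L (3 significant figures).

10.3 mg/L

After complete mixing, C₀ = (1.9·263 + 36·6.56) / 37.9 = 19.42 mg/L.
Travel time t = 1.4e+04 m / 0.28 m/s = 5e+04 s = 0.5787 d.
C = 19.42·exp(−1.1·0.5787) = 19.42·0.5291 = 10.27 mg/L.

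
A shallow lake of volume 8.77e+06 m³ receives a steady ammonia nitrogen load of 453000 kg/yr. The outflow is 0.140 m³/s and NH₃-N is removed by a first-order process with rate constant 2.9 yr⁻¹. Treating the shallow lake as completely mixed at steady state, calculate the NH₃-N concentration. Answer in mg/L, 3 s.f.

15.2 mg/L

Outflow Q = 0.140 m³/s × 3.156e+07 s/yr = 4.418e+06 m³/yr.
Steady-state CSTR mass balance: W = Q·C + k·V·C, so C = W/(Q + kV).
Q + kV = 4.418e+06 + 2.9·8.77e+06 = 2.985e+07 m³/yr.
C = 453000/2.985e+07 = 0.01518 kg/m³ = 15.18 mg/L.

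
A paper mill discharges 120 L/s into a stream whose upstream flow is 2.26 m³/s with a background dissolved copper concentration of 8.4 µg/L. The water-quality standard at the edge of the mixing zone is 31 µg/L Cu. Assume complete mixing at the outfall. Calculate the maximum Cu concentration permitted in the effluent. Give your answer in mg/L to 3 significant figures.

0.457 mg/L

120 L/s = 0.12 m³/s.
8.4 µg/L = 0.0084 mg/L.
31 µg/L = 0.031 mg/L.
Mass balance: 0.031·2.38 = 0.12·Cₑ + 2.26·0.0084.
Cₑ = (0.07378 − 0.01898) / 0.12 = 0.4566 mg/L.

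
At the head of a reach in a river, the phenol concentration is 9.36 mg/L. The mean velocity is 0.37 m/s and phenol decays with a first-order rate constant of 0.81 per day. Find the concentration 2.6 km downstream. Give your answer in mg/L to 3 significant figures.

Travel time t = 2.6 km / 0.37 m/s = 2600/0.37 = 7027 s = 0.08133 d.
First-order decay: C = 9.36·exp(−0.81·0.08133) = 9.36·0.9362 = 8.763 mg/L.

8.76 mg/L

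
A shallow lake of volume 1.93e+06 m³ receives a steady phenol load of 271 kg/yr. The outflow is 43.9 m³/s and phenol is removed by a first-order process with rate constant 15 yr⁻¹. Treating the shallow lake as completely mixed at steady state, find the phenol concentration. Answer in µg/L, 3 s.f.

Outflow Q = 43.9 m³/s × 3.156e+07 s/yr = 1.385e+09 m³/yr.
Steady-state CSTR mass balance: W = Q·C + k·V·C, so C = W/(Q + kV).
Q + kV = 1.385e+09 + 15·1.93e+06 = 1.414e+09 m³/yr.
C = 271/1.414e+09 = 1.916e-07 kg/m³ = 0.0001916 mg/L = 0.1916 µg/L.

0.192 µg/L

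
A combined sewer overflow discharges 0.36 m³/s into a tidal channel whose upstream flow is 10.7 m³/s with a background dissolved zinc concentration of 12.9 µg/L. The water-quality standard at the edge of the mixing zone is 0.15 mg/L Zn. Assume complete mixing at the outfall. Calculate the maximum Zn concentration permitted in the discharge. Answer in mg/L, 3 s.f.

4.22 mg/L

12.9 µg/L = 0.0129 mg/L.
Mass balance: 0.15·11.06 = 0.36·Cₑ + 10.7·0.0129.
Cₑ = (1.659 − 0.138) / 0.36 = 4.225 mg/L.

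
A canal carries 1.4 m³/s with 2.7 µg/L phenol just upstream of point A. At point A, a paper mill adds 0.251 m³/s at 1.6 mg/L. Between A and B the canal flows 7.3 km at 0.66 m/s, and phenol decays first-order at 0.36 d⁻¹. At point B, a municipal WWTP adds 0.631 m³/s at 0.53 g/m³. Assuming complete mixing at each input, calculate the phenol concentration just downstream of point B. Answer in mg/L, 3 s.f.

0.316 mg/L

2.7 µg/L = 0.0027 mg/L.
After input A: C = (1.4·0.0027 + 0.251·1.6) / 1.651 = 0.2455 mg/L.
Over the 7.3 km reach to input B (t = 1.106e+04 s = 0.128 d), decay gives C = 0.2455·exp(−0.36·0.128) = 0.2345 mg/L.
After input B: C = (1.651·0.2345 + 0.631·0.53) / 2.282 = 0.3162 mg/L.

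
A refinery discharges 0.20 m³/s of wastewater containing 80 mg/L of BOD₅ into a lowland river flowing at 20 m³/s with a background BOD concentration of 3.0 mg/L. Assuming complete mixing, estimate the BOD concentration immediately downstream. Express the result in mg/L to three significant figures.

3.76 mg/L

Flow-weighted mixing gives C = (0.2·80 + 20·3) / (0.2 + 20) = 76/20.2 = 3.762 mg/L.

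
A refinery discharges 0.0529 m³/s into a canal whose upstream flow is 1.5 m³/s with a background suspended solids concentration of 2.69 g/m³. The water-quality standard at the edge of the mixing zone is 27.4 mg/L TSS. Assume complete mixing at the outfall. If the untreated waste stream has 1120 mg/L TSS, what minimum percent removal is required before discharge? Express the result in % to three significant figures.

35.0 %

Mass balance: 27.4·1.553 = 0.0529·Cₑ + 1.5·2.69.
Cₑ = (42.55 − 4.035) / 0.0529 = 728.1 mg/L.
Required removal = 1 − 728.1/1120 = 34.99 %.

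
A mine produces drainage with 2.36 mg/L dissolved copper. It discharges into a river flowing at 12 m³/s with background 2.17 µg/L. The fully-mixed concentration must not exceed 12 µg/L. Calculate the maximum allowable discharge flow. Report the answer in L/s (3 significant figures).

50.2 L/s

2.17 µg/L = 0.00217 mg/L.
12 µg/L = 0.012 mg/L.
Mass balance at complete mixing: C_std·(Q_w + Q_r) = Q_w·C_e + Q_r·C_b.
Rearranging, Q_w = Q_r·(C_std − C_b)/(C_e − C_std) = 12·(0.012 − 0.00217) / (2.36 − 0.012) = 0.05024 m³/s.
= 50.24 L/s.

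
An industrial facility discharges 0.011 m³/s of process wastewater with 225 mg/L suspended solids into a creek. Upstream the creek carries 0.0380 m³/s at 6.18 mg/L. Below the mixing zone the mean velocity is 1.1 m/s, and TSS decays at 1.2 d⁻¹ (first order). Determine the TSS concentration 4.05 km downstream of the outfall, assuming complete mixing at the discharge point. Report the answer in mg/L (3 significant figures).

After complete mixing, C₀ = (0.011·225 + 0.038·6.18) / 0.049 = 55.3 mg/L.
Travel time t = 4050 m / 1.1 m/s = 3682 s = 0.04261 d.
C = 55.3·exp(−1.2·0.04261) = 55.3·0.9501 = 52.55 mg/L.

52.5 mg/L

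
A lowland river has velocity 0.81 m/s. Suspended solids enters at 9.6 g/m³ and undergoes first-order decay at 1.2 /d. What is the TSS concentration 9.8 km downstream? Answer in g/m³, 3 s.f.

8.12 g/m³

Travel time t = 9.8 km / 0.81 m/s = 9800/0.81 = 1.21e+04 s = 0.14 d.
First-order decay: C = 9.6·exp(−1.2·0.14) = 9.6·0.8453 = 8.115 g/m³.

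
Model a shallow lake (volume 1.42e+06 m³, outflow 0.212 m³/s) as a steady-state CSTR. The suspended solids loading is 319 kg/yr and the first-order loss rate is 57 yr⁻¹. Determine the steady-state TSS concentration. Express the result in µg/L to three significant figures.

3.64 µg/L

Outflow Q = 0.212 m³/s × 3.156e+07 s/yr = 6.69e+06 m³/yr.
Steady-state CSTR mass balance: W = Q·C + k·V·C, so C = W/(Q + kV).
Q + kV = 6.69e+06 + 57·1.42e+06 = 8.763e+07 m³/yr.
C = 319/8.763e+07 = 3.64e-06 kg/m³ = 0.00364 mg/L = 3.64 µg/L.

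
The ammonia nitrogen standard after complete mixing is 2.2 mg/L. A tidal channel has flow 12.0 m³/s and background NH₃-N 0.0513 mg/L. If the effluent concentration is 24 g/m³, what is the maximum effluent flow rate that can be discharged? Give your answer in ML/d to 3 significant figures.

Mass balance at complete mixing: C_std·(Q_w + Q_r) = Q_w·C_e + Q_r·C_b.
Rearranging, Q_w = Q_r·(C_std − C_b)/(C_e − C_std) = 12.0·(2.2 − 0.0513) / (24 − 2.2) = 1.183 m³/s.
= 102.2 ML/d.

102 ML/d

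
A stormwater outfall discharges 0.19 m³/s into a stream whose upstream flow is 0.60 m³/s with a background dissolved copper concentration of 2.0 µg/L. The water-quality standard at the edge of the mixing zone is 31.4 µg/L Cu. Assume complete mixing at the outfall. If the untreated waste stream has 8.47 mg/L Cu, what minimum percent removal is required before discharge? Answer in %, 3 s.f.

2.0 µg/L = 0.002 mg/L.
31.4 µg/L = 0.0314 mg/L.
Mass balance: 0.0314·0.79 = 0.19·Cₑ + 0.6·0.002.
Cₑ = (0.02481 − 0.0012) / 0.19 = 0.1242 mg/L.
Required removal = 1 − 0.1242/8.47 = 98.53 %.

98.5 %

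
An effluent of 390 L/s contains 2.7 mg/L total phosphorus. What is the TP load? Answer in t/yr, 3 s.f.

33.2 t/yr

390 L/s = 0.39 m³/s.
Mass flux = Q·C = 0.39 m³/s × 2.7 g/m³ = 1.053 g/s.
= 1.053 g/s × 31.56 = 33.23 t/yr.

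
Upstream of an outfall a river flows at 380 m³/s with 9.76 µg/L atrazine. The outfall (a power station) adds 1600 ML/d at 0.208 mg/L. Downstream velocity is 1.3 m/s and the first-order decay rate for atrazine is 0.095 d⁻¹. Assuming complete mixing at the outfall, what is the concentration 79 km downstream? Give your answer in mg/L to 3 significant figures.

0.0177 mg/L

1600 ML/d = 18.52 m³/s.
9.76 µg/L = 0.00976 mg/L.
After complete mixing, C₀ = (18.52·0.208 + 380·0.00976) / 398.5 = 0.01897 mg/L.
Travel time t = 7.9e+04 m / 1.3 m/s = 6.077e+04 s = 0.7033 d.
C = 0.01897·exp(−0.095·0.7033) = 0.01897·0.9354 = 0.01775 mg/L.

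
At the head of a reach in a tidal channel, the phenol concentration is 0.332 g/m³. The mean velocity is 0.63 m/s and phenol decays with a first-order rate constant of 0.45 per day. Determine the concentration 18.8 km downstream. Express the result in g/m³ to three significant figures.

0.284 g/m³

Travel time t = 18.8 km / 0.63 m/s = 1.88e+04/0.63 = 2.984e+04 s = 0.3454 d.
First-order decay: C = 0.332·exp(−0.45·0.3454) = 0.332·0.8561 = 0.2842 g/m³.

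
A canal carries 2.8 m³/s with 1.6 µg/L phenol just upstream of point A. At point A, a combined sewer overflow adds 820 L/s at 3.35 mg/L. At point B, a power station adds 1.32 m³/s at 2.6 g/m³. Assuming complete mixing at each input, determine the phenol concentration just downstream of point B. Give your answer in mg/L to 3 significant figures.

1.6 µg/L = 0.0016 mg/L.
820 L/s = 0.82 m³/s.
After input A: C = (2.8·0.0016 + 0.82·3.35) / 3.62 = 0.7601 mg/L.
After input B: C = (3.62·0.7601 + 1.32·2.6) / 4.94 = 1.252 mg/L.

1.25 mg/L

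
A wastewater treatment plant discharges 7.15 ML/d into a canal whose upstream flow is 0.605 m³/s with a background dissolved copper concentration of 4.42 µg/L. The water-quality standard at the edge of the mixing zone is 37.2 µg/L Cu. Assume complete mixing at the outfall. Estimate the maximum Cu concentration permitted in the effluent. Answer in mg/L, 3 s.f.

7.15 ML/d = 0.08275 m³/s.
4.42 µg/L = 0.00442 mg/L.
37.2 µg/L = 0.0372 mg/L.
Mass balance: 0.0372·0.6878 = 0.08275·Cₑ + 0.605·0.00442.
Cₑ = (0.02558 − 0.002674) / 0.08275 = 0.2768 mg/L.

0.277 mg/L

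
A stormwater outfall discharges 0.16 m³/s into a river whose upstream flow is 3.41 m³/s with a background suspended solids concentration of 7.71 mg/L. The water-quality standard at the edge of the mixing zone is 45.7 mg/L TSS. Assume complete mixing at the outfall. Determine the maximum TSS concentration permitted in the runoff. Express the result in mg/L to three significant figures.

Mass balance: 45.7·3.57 = 0.16·Cₑ + 3.41·7.71.
Cₑ = (163.1 − 26.29) / 0.16 = 855.4 mg/L.

855 mg/L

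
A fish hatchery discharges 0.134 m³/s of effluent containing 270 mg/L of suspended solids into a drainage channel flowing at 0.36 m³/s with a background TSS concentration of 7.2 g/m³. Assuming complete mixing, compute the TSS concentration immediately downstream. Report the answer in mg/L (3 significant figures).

78.5 mg/L

Flow-weighted mixing gives C = (0.134·270 + 0.36·7.2) / (0.134 + 0.36) = 38.77/0.494 = 78.49 mg/L.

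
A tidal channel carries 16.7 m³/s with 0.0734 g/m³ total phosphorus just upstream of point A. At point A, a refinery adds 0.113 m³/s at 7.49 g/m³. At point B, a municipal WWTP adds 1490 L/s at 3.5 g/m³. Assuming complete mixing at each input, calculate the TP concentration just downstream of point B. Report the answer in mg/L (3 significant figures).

After input A: C = (16.7·0.0734 + 0.113·7.49) / 16.81 = 0.1232 mg/L.
1490 L/s = 1.49 m³/s.
After input B: C = (16.81·0.1232 + 1.49·3.5) / 18.3 = 0.3981 mg/L.

0.398 mg/L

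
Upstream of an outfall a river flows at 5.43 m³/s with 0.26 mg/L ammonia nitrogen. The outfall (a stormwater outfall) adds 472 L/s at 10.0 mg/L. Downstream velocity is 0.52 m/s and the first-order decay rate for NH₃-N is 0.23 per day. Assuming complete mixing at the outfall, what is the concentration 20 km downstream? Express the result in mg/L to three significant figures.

472 L/s = 0.472 m³/s.
After complete mixing, C₀ = (0.472·10 + 5.43·0.26) / 5.902 = 1.039 mg/L.
Travel time t = 2e+04 m / 0.52 m/s = 3.846e+04 s = 0.4452 d.
C = 1.039·exp(−0.23·0.4452) = 1.039·0.9027 = 0.9378 mg/L.

0.938 mg/L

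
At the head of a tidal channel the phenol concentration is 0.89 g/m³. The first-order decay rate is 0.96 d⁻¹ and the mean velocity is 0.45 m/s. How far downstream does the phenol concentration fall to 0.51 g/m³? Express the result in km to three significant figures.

From C = C₀·e^(−kt), t = ln(C₀/C)/k = ln(0.89/0.51)/0.96 = 0.5568/0.96 = 0.58 d.
Distance = v·t = 0.45 m/s × 5.011e+04 s = 2.255e+04 m = 22.55 km.

22.6 km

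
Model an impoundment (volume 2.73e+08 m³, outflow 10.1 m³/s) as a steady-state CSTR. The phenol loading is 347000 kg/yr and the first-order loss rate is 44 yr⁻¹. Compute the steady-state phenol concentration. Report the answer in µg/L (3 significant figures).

Outflow Q = 10.1 m³/s × 3.156e+07 s/yr = 3.187e+08 m³/yr.
Steady-state CSTR mass balance: W = Q·C + k·V·C, so C = W/(Q + kV).
Q + kV = 3.187e+08 + 44·2.73e+08 = 1.233e+10 m³/yr.
C = 347000/1.233e+10 = 2.814e-05 kg/m³ = 0.02814 mg/L = 28.14 µg/L.

28.1 µg/L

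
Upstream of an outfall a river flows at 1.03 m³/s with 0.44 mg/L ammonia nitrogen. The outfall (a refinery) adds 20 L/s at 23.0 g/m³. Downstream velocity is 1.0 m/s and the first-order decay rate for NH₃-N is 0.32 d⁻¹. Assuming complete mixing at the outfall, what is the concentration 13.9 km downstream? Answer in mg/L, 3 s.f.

20 L/s = 0.02 m³/s.
After complete mixing, C₀ = (0.02·23 + 1.03·0.44) / 1.05 = 0.8697 mg/L.
Travel time t = 1.39e+04 m / 1.0 m/s = 1.39e+04 s = 0.1609 d.
C = 0.8697·exp(−0.32·0.1609) = 0.8697·0.9498 = 0.8261 mg/L.

0.826 mg/L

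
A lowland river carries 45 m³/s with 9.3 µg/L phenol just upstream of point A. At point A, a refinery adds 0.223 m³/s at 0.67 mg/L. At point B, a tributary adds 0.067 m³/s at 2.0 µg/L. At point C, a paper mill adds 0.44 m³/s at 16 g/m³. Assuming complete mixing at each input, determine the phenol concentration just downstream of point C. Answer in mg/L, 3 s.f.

0.166 mg/L

9.3 µg/L = 0.0093 mg/L.
After input A: C = (45·0.0093 + 0.223·0.67) / 45.22 = 0.01256 mg/L.
2.0 µg/L = 0.002 mg/L.
After input B: C = (45.22·0.01256 + 0.067·0.002) / 45.29 = 0.01254 mg/L.
After input C: C = (45.29·0.01254 + 0.44·16) / 45.73 = 0.1664 mg/L.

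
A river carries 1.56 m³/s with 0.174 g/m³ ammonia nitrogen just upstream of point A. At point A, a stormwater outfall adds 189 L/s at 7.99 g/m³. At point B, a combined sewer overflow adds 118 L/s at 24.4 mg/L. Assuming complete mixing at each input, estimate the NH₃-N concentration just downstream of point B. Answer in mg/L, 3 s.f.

189 L/s = 0.189 m³/s.
After input A: C = (1.56·0.174 + 0.189·7.99) / 1.749 = 1.019 mg/L.
118 L/s = 0.118 m³/s.
After input B: C = (1.749·1.019 + 0.118·24.4) / 1.867 = 2.496 mg/L.

2.50 mg/L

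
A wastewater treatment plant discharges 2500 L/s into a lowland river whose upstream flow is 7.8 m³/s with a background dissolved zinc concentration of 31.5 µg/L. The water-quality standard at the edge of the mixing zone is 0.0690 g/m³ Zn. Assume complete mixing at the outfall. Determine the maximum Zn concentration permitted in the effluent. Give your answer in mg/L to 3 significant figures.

0.186 mg/L

2500 L/s = 2.5 m³/s.
31.5 µg/L = 0.0315 mg/L.
Mass balance: 0.069·10.3 = 2.5·Cₑ + 7.8·0.0315.
Cₑ = (0.7107 − 0.2457) / 2.5 = 0.186 mg/L.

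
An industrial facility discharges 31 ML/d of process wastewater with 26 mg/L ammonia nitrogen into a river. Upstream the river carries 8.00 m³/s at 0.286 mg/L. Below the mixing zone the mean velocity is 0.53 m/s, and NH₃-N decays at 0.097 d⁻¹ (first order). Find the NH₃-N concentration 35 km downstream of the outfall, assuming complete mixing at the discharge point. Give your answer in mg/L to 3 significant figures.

1.29 mg/L

31 ML/d = 0.3588 m³/s.
After complete mixing, C₀ = (0.3588·26 + 8·0.286) / 8.359 = 1.39 mg/L.
Travel time t = 3.5e+04 m / 0.53 m/s = 6.604e+04 s = 0.7643 d.
C = 1.39·exp(−0.097·0.7643) = 1.39·0.9285 = 1.29 mg/L.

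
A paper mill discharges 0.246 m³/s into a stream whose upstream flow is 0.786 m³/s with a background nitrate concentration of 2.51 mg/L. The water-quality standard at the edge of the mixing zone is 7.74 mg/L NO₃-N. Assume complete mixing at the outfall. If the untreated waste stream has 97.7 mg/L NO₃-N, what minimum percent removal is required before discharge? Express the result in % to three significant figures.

Mass balance: 7.74·1.032 = 0.246·Cₑ + 0.786·2.51.
Cₑ = (7.988 − 1.973) / 0.246 = 24.45 mg/L.
Required removal = 1 − 24.45/97.7 = 74.97 %.

75.0 %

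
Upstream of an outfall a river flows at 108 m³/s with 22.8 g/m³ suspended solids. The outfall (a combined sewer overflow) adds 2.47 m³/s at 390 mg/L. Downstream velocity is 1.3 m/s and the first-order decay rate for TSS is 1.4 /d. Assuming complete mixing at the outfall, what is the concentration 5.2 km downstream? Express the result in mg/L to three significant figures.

After complete mixing, C₀ = (2.47·390 + 108·22.8) / 110.5 = 31.01 mg/L.
Travel time t = 5200 m / 1.3 m/s = 4000 s = 0.0463 d.
C = 31.01·exp(−1.4·0.0463) = 31.01·0.9372 = 29.06 mg/L.

29.1 mg/L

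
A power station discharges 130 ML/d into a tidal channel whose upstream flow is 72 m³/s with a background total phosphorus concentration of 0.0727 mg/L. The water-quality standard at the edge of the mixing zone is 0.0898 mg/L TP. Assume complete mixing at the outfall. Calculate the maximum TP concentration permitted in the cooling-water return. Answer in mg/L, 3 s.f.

0.908 mg/L

130 ML/d = 1.505 m³/s.
Mass balance: 0.0898·73.5 = 1.505·Cₑ + 72·0.0727.
Cₑ = (6.601 − 5.234) / 1.505 = 0.9081 mg/L.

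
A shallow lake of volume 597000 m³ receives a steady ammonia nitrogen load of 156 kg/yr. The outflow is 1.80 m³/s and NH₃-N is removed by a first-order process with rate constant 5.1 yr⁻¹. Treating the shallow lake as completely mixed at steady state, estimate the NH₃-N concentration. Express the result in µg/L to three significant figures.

2.61 µg/L

Outflow Q = 1.80 m³/s × 3.156e+07 s/yr = 5.68e+07 m³/yr.
Steady-state CSTR mass balance: W = Q·C + k·V·C, so C = W/(Q + kV).
Q + kV = 5.68e+07 + 5.1·597000 = 5.985e+07 m³/yr.
C = 156/5.985e+07 = 2.607e-06 kg/m³ = 0.002607 mg/L = 2.607 µg/L.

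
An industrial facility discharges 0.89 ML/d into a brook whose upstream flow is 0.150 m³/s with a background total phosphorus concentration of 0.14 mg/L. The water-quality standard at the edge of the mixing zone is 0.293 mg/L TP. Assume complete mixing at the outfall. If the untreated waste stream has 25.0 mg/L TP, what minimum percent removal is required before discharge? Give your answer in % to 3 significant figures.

89.9 %

0.89 ML/d = 0.0103 m³/s.
Mass balance: 0.293·0.1603 = 0.0103·Cₑ + 0.15·0.14.
Cₑ = (0.04697 − 0.021) / 0.0103 = 2.521 mg/L.
Required removal = 1 − 2.521/25.0 = 89.92 %.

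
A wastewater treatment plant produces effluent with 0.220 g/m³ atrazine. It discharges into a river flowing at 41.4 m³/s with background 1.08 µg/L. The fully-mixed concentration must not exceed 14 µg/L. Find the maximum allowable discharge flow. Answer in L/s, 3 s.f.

2600 L/s

1.08 µg/L = 0.00108 mg/L.
14 µg/L = 0.014 mg/L.
Mass balance at complete mixing: C_std·(Q_w + Q_r) = Q_w·C_e + Q_r·C_b.
Rearranging, Q_w = Q_r·(C_std − C_b)/(C_e − C_std) = 41.4·(0.014 − 0.00108) / (0.22 − 0.014) = 2.597 m³/s.
= 2597 L/s.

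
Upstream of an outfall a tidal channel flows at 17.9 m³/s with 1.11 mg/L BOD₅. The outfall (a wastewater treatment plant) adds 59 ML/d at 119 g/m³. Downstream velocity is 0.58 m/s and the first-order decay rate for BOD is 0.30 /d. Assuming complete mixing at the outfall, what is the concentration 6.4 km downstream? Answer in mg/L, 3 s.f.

59 ML/d = 0.6829 m³/s.
After complete mixing, C₀ = (0.6829·119 + 17.9·1.11) / 18.58 = 5.442 mg/L.
Travel time t = 6400 m / 0.58 m/s = 1.103e+04 s = 0.1277 d.
C = 5.442·exp(−0.30·0.1277) = 5.442·0.9624 = 5.238 mg/L.

5.24 mg/L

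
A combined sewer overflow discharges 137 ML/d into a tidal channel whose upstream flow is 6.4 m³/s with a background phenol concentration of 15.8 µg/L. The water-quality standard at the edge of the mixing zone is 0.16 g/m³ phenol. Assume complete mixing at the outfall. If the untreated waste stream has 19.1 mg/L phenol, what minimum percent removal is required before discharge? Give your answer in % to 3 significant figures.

96.1 %

137 ML/d = 1.586 m³/s.
15.8 µg/L = 0.0158 mg/L.
Mass balance: 0.16·7.986 = 1.586·Cₑ + 6.4·0.0158.
Cₑ = (1.278 − 0.1011) / 1.586 = 0.742 mg/L.
Required removal = 1 − 0.742/19.1 = 96.12 %.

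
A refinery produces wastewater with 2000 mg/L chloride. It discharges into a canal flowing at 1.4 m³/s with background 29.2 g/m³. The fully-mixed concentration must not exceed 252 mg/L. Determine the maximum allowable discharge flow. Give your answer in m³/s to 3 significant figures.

Mass balance at complete mixing: C_std·(Q_w + Q_r) = Q_w·C_e + Q_r·C_b.
Rearranging, Q_w = Q_r·(C_std − C_b)/(C_e − C_std) = 1.4·(252 − 29.2) / (2000 − 252) = 0.1784 m³/s.

0.178 m³/s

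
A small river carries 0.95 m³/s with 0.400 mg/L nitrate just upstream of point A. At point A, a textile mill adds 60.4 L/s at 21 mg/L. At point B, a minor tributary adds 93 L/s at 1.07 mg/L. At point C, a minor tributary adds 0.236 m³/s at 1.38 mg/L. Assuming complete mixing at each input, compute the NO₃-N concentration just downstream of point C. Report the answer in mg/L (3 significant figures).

1.55 mg/L

60.4 L/s = 0.0604 m³/s.
After input A: C = (0.95·0.4 + 0.0604·21) / 1.01 = 1.631 mg/L.
93 L/s = 0.093 m³/s.
After input B: C = (1.01·1.631 + 0.093·1.07) / 1.103 = 1.584 mg/L.
After input C: C = (1.103·1.584 + 0.236·1.38) / 1.339 = 1.548 mg/L.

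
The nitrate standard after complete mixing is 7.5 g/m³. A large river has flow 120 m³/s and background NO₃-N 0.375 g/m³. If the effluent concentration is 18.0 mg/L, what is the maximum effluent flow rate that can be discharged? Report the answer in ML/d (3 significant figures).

Mass balance at complete mixing: C_std·(Q_w + Q_r) = Q_w·C_e + Q_r·C_b.
Rearranging, Q_w = Q_r·(C_std − C_b)/(C_e − C_std) = 120·(7.5 − 0.375) / (18 − 7.5) = 81.43 m³/s.
= 7035 ML/d.

7040 ML/d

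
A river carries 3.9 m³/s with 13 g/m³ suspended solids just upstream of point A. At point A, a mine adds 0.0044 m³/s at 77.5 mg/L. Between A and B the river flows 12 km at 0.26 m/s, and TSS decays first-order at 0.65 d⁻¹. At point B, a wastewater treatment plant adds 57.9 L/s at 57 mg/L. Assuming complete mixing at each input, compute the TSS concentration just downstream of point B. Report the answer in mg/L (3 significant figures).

After input A: C = (3.9·13 + 0.0044·77.5) / 3.904 = 13.07 mg/L.
Over the 12 km reach to input B (t = 4.615e+04 s = 0.5342 d), decay gives C = 13.07·exp(−0.65·0.5342) = 9.238 mg/L.
57.9 L/s = 0.0579 m³/s.
After input B: C = (3.904·9.238 + 0.0579·57) / 3.962 = 9.936 mg/L.

9.94 mg/L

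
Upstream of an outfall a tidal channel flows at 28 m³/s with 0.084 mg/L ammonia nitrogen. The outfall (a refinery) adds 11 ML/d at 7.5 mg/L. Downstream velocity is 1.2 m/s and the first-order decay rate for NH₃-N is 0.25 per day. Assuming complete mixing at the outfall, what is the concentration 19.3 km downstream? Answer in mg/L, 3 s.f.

11 ML/d = 0.1273 m³/s.
After complete mixing, C₀ = (0.1273·7.5 + 28·0.084) / 28.13 = 0.1176 mg/L.
Travel time t = 1.93e+04 m / 1.2 m/s = 1.608e+04 s = 0.1861 d.
C = 0.1176·exp(−0.25·0.1861) = 0.1176·0.9545 = 0.1122 mg/L.

0.112 mg/L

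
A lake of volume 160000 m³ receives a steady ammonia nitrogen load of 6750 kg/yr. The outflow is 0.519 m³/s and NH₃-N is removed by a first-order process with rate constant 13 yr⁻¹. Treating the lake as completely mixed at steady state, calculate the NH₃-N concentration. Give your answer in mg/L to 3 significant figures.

0.366 mg/L

Outflow Q = 0.519 m³/s × 3.156e+07 s/yr = 1.638e+07 m³/yr.
Steady-state CSTR mass balance: W = Q·C + k·V·C, so C = W/(Q + kV).
Q + kV = 1.638e+07 + 13·160000 = 1.846e+07 m³/yr.
C = 6750/1.846e+07 = 0.0003657 kg/m³ = 0.3657 mg/L.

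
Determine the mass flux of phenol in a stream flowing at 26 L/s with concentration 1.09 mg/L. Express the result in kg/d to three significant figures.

26 L/s = 0.026 m³/s.
Mass flux = Q·C = 0.026 m³/s × 1.09 g/m³ = 0.02834 g/s.
= 0.02834 g/s × 86.4 = 2.449 kg/d.

2.45 kg/d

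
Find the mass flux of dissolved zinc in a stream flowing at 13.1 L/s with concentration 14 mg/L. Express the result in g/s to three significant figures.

0.183 g/s

13.1 L/s = 0.0131 m³/s.
Mass flux = Q·C = 0.0131 m³/s × 14 g/m³ = 0.1834 g/s.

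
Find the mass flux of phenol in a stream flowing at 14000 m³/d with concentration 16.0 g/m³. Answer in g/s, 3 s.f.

14000 m³/d = 0.162 m³/s.
Mass flux = Q·C = 0.162 m³/s × 16 g/m³ = 2.593 g/s.

2.59 g/s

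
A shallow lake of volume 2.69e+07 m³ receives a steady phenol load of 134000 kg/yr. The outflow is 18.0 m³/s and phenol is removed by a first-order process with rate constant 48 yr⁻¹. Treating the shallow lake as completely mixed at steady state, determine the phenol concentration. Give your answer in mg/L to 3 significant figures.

Outflow Q = 18.0 m³/s × 3.156e+07 s/yr = 5.68e+08 m³/yr.
Steady-state CSTR mass balance: W = Q·C + k·V·C, so C = W/(Q + kV).
Q + kV = 5.68e+08 + 48·2.69e+07 = 1.859e+09 m³/yr.
C = 134000/1.859e+09 = 7.207e-05 kg/m³ = 0.07207 mg/L.

0.0721 mg/L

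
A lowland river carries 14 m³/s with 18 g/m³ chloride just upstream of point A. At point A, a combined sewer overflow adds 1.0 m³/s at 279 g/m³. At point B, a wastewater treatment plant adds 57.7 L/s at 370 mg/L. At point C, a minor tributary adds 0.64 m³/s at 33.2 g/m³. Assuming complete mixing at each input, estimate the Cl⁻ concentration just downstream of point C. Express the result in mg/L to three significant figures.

After input A: C = (14·18 + 1·279) / 15 = 35.4 mg/L.
57.7 L/s = 0.0577 m³/s.
After input B: C = (15·35.4 + 0.0577·370) / 15.06 = 36.68 mg/L.
After input C: C = (15.06·36.68 + 0.64·33.2) / 15.7 = 36.54 mg/L.

36.5 mg/L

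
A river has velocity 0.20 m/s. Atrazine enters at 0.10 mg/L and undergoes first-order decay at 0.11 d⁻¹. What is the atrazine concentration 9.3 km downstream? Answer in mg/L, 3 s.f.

Travel time t = 9.3 km / 0.20 m/s = 9300/0.20 = 4.65e+04 s = 0.5382 d.
First-order decay: C = 0.10·exp(−0.11·0.5382) = 0.10·0.9425 = 0.09425 mg/L.

0.0943 mg/L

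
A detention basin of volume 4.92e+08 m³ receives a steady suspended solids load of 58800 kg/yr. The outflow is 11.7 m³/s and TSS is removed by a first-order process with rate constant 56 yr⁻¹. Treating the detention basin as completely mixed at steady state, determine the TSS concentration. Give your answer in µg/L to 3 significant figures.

2.11 µg/L

Outflow Q = 11.7 m³/s × 3.156e+07 s/yr = 3.692e+08 m³/yr.
Steady-state CSTR mass balance: W = Q·C + k·V·C, so C = W/(Q + kV).
Q + kV = 3.692e+08 + 56·4.92e+08 = 2.792e+10 m³/yr.
C = 58800/2.792e+10 = 2.106e-06 kg/m³ = 0.002106 mg/L = 2.106 µg/L.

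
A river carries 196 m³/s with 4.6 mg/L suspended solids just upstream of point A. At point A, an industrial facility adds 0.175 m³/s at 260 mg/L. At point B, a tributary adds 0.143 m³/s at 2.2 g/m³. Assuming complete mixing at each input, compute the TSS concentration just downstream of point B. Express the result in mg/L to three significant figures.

After input A: C = (196·4.6 + 0.175·260) / 196.2 = 4.828 mg/L.
After input B: C = (196.2·4.828 + 0.143·2.2) / 196.3 = 4.826 mg/L.

4.83 mg/L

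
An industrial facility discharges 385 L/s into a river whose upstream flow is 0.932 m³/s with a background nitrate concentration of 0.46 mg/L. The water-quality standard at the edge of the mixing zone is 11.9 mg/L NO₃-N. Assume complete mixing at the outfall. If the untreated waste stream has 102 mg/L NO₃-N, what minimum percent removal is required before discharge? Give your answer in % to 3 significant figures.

385 L/s = 0.385 m³/s.
Mass balance: 11.9·1.317 = 0.385·Cₑ + 0.932·0.46.
Cₑ = (15.67 − 0.4287) / 0.385 = 39.59 mg/L.
Required removal = 1 − 39.59/102 = 61.18 %.

61.2 %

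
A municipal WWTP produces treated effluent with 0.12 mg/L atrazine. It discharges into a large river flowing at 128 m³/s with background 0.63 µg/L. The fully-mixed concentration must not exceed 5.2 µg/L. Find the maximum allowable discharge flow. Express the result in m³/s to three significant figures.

5.10 m³/s

0.63 µg/L = 0.00063 mg/L.
5.2 µg/L = 0.0052 mg/L.
Mass balance at complete mixing: C_std·(Q_w + Q_r) = Q_w·C_e + Q_r·C_b.
Rearranging, Q_w = Q_r·(C_std − C_b)/(C_e − C_std) = 128·(0.0052 − 0.00063) / (0.12 − 0.0052) = 5.095 m³/s.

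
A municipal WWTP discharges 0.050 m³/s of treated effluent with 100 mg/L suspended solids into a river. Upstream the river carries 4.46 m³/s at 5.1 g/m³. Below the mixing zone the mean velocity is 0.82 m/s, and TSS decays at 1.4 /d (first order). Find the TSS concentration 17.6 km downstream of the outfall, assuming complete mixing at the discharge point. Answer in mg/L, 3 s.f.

After complete mixing, C₀ = (0.05·100 + 4.46·5.1) / 4.51 = 6.152 mg/L.
Travel time t = 1.76e+04 m / 0.82 m/s = 2.146e+04 s = 0.2484 d.
C = 6.152·exp(−1.4·0.2484) = 6.152·0.7062 = 4.345 mg/L.

4.34 mg/L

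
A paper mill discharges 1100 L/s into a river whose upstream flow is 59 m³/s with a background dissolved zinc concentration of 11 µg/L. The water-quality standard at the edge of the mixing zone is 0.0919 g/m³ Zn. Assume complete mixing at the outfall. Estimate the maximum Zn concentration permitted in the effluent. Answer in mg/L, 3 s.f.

1100 L/s = 1.1 m³/s.
11 µg/L = 0.011 mg/L.
Mass balance: 0.0919·60.1 = 1.1·Cₑ + 59·0.011.
Cₑ = (5.523 − 0.649) / 1.1 = 4.431 mg/L.

4.43 mg/L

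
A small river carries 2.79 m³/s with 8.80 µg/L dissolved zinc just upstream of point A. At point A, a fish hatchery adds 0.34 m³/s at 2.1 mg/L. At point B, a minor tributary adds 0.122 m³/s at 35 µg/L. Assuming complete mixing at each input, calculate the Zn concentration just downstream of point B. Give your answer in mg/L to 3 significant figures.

0.228 mg/L

8.80 µg/L = 0.0088 mg/L.
After input A: C = (2.79·0.0088 + 0.34·2.1) / 3.13 = 0.236 mg/L.
35 µg/L = 0.035 mg/L.
After input B: C = (3.13·0.236 + 0.122·0.035) / 3.252 = 0.2284 mg/L.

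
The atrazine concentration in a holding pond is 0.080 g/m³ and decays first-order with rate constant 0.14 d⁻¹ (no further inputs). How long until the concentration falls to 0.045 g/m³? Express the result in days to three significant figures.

4.11 d

t = ln(C₀/C)/k = ln(0.080/0.045)/0.14 = 0.5754/0.14 = 4.11 d.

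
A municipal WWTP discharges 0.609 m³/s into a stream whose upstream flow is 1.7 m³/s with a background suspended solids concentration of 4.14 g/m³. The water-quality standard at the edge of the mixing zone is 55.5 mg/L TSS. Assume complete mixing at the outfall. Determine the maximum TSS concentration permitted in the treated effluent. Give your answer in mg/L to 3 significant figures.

199 mg/L

Mass balance: 55.5·2.309 = 0.609·Cₑ + 1.7·4.14.
Cₑ = (128.1 − 7.038) / 0.609 = 198.9 mg/L.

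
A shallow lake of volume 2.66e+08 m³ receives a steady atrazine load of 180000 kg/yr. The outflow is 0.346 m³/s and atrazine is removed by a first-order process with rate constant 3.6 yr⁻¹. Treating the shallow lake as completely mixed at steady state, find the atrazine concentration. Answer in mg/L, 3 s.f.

Outflow Q = 0.346 m³/s × 3.156e+07 s/yr = 1.092e+07 m³/yr.
Steady-state CSTR mass balance: W = Q·C + k·V·C, so C = W/(Q + kV).
Q + kV = 1.092e+07 + 3.6·2.66e+08 = 9.685e+08 m³/yr.
C = 180000/9.685e+08 = 0.0001859 kg/m³ = 0.1859 mg/L.

0.186 mg/L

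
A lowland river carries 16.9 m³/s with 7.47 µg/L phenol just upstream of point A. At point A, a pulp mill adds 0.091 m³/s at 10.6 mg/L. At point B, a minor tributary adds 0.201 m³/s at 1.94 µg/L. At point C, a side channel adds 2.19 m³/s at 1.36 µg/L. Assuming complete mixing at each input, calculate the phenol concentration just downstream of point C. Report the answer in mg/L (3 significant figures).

0.0565 mg/L

7.47 µg/L = 0.00747 mg/L.
After input A: C = (16.9·0.00747 + 0.091·10.6) / 16.99 = 0.0642 mg/L.
1.94 µg/L = 0.00194 mg/L.
After input B: C = (16.99·0.0642 + 0.201·0.00194) / 17.19 = 0.06347 mg/L.
1.36 µg/L = 0.00136 mg/L.
After input C: C = (17.19·0.06347 + 2.19·0.00136) / 19.38 = 0.05646 mg/L.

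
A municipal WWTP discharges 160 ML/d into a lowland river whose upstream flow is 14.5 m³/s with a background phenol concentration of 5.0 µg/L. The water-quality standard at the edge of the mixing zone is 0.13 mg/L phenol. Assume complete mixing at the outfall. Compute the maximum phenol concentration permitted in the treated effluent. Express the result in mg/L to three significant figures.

160 ML/d = 1.852 m³/s.
5.0 µg/L = 0.005 mg/L.
Mass balance: 0.13·16.35 = 1.852·Cₑ + 14.5·0.005.
Cₑ = (2.126 − 0.0725) / 1.852 = 1.109 mg/L.

1.11 mg/L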